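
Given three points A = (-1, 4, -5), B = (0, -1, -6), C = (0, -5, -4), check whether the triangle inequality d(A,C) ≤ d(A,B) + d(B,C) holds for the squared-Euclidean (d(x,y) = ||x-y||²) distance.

d(A,B) = 1² + 5² + 1² = 27, d(B,C) = 0² + 4² + 2² = 20, d(A,C) = 1² + 9² + 1² = 83.
d(A,C) = 83 > 27 + 20 = 47. Triangle inequality is VIOLATED. (Squared-Euclidean is not a metric — this is a counterexample.)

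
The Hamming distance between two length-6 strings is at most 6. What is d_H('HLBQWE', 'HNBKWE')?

Differing positions: 2, 4. Hamming distance = 2. The maximum possible Hamming distance for length-6 strings is 6, so d_H/6 = 2/6 ≈ 0.3333.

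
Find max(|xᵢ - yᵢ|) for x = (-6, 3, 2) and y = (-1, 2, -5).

max(|x_i - y_i|) = max(|-6 - (-1)|, |3 - 2|, |2 - (-5)|) = max(5, 1, 7) = 7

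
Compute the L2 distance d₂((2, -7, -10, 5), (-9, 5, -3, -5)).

√(Σ(x_i - y_i)²) = √((2 - (-9))² + (-7 - 5)² + (-10 - (-3))² + (5 - (-5))²)
= √(11² + (-12)² + (-7)² + 10²) = √(121 + 144 + 49 + 100) = √414 ≈ 20.347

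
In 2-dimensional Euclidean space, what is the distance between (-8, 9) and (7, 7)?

√(Σ(x_i - y_i)²) = √((-8 - 7)² + (9 - 7)²)
= √((-15)² + 2²) = √(225 + 4) = √229 ≈ 15.1327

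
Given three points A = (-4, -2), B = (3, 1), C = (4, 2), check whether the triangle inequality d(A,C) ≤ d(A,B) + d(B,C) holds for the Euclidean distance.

d(A,B) = √(7² + 3²) = √58 ≈ 7.6158, d(B,C) = √(1² + 1²) = √2 ≈ 1.4142, d(A,C) = √(8² + 4²) = √80 ≈ 8.9443.
d(A,C) ≈ 8.9443 ≤ 7.6158 + 1.4142 = 9.03. Triangle inequality is satisfied.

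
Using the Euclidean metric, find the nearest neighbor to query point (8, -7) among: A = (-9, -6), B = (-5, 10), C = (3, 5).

Distances: d(A) ≈ 17.0294, d(B) ≈ 21.4009, d(C) = 13. Nearest: C = (3, 5) with distance 13.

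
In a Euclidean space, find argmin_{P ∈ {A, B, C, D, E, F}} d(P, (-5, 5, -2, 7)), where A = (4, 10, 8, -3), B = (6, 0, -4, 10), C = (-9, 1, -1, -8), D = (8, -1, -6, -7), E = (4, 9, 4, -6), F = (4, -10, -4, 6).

Distances: d(A) ≈ 17.4929, d(B) ≈ 12.6095, d(C) ≈ 16.0624, d(D) ≈ 20.4206, d(E) ≈ 17.3781, d(F) ≈ 17.6352. Nearest: B = (6, 0, -4, 10) with distance 12.6095.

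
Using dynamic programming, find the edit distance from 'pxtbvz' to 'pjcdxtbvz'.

Let D[i][j] be the edit distance between the first i characters of 'pxtbvz' and the first j characters of 'pjcdxtbvz', with D[i][0] = i, D[0][j] = j, and D[i][j] = D[i-1][j-1] if the characters match, else 1 + min(D[i-1][j], D[i][j-1], D[i-1][j-1]). Filling the table (rows: prefixes of 'pxtbvz', columns: prefixes of 'pjcdxtbvz'):
     ε  p  j  c  d  x  t  b  v  z
  ε  0  1  2  3  4  5  6  7  8  9
  p  1  0  1  2  3  4  5  6  7  8
  x  2  1  1  2  3  3  4  5  6  7
  t  3  2  2  2  3  4  3  4  5  6
  b  4  3  3  3  3  4  4  3  4  5
  v  5  4  4  4  4  4  5  4  3  4
  z  6  5  5  5  5  5  5  5  4  3
The bottom-right entry gives D[6][9] = 3, so no sequence of fewer than 3 edits works. Backtracking through the table gives one optimal edit sequence (3 edits):
  pxtbvz → pjxtbvz (ins j @2)
  pjxtbvz → pjcxtbvz (ins c @3)
  pjcxtbvz → pjcdxtbvz (ins d @4)
Edit distance = 3.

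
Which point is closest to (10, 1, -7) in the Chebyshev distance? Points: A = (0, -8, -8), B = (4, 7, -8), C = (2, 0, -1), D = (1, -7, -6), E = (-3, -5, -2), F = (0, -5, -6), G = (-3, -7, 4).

Distances: d(A) = 10, d(B) = 6, d(C) = 8, d(D) = 9, d(E) = 13, d(F) = 10, d(G) = 13. Nearest: B = (4, 7, -8) with distance 6.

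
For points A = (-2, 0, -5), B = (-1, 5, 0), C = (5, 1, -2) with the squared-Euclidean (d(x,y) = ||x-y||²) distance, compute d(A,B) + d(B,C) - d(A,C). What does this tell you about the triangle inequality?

d(A,B) = 1² + 5² + 5² = 51, d(B,C) = 6² + 4² + 2² = 56, d(A,C) = 7² + 1² + 3² = 59.
d(A,B) + d(B,C) - d(A,C) = 51 + 56 - 59 = 107 - 59 = 48. This is ≥ 0, so the triangle inequality holds for these points.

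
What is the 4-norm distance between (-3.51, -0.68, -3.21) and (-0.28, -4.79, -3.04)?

(Σ|x_i - y_i|^4)^(1/4) = (|-3.51 - (-0.28)|^4 + |-0.68 - (-4.79)|^4 + |-3.21 - (-3.04)|^4)^(1/4)
= (3.23^4 + 4.11^4 + 0.17^4)^(1/4) ≈ (108.8454 + 285.343 + 0.0008)^(1/4) = (394.1892)^(1/4) ≈ 4.4558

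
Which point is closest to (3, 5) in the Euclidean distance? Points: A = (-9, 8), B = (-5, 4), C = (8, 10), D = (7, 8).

Distances: d(A) ≈ 12.3693, d(B) ≈ 8.0623, d(C) ≈ 7.0711, d(D) = 5. Nearest: D = (7, 8) with distance 5.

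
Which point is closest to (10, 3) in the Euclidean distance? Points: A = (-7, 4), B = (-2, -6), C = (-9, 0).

Distances: d(A) ≈ 17.0294, d(B) = 15, d(C) ≈ 19.2354. Nearest: B = (-2, -6) with distance 15.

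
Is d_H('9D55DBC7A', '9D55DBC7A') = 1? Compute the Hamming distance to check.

Differing positions: none. Hamming distance = 0, so the claim that d_H = 1 is false.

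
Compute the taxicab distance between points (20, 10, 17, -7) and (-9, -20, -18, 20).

Σ|x_i - y_i| = |20 - (-9)| + |10 - (-20)| + |17 - (-18)| + |-7 - 20| = 29 + 30 + 35 + 27 = 121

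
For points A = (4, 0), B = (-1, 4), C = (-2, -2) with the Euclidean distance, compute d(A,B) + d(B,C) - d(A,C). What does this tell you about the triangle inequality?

d(A,B) = √(5² + 4²) = √41 ≈ 6.4031, d(B,C) = √(1² + 6²) = √37 ≈ 6.0828, d(A,C) = √(6² + 2²) = √40 ≈ 6.3246.
d(A,B) + d(B,C) - d(A,C) = 6.4031 + 6.0828 - 6.3246 = 12.4859 - 6.3246 = 6.1613 (to 4 decimal places). This is ≥ 0, so the triangle inequality holds for these points.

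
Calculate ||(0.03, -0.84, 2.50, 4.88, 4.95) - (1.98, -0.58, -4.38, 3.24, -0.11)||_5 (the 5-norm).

(Σ|x_i - y_i|^5)^(1/5) = (|0.03 - 1.98|^5 + |-0.84 - (-0.58)|^5 + |2.5 - (-4.38)|^5 + |4.88 - 3.24|^5 + |4.95 - (-0.11)|^5)^(1/5)
= (1.95^5 + 0.26^5 + 6.88^5 + 1.64^5 + 5.06^5)^(1/5) ≈ (28.1951 + 0.0012 + 15414.9525 + 11.8637 + 3317.0543)^(1/5) = (18772.0668)^(1/5) ≈ 7.1565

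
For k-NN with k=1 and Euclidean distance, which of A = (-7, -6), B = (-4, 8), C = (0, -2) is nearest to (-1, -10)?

Distances: d(A) ≈ 7.2111, d(B) ≈ 18.2483, d(C) ≈ 8.0623. Nearest: A = (-7, -6) with distance 7.2111.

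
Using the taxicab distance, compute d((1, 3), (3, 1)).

Σ|x_i - y_i| = |1 - 3| + |3 - 1| = 2 + 2 = 4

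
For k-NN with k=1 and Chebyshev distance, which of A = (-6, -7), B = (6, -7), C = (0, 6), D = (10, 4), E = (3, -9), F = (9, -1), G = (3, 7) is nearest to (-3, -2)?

Distances: d(A) = 5, d(B) = 9, d(C) = 8, d(D) = 13, d(E) = 7, d(F) = 12, d(G) = 9. Nearest: A = (-6, -7) with distance 5.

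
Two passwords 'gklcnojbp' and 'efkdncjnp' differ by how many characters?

Differing positions: 1, 2, 3, 4, 6, 8. Hamming distance = 6.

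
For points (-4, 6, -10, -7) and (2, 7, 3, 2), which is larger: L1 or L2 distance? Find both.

L1 = |-4 - 2| + |6 - 7| + |-10 - 3| + |-7 - 2| = 6 + 1 + 13 + 9 = 29
L2 = √(6² + 1² + 13² + 9²) = √287 ≈ 16.9411
L1 ≥ L2 always (equality iff movement is along one axis); L1 > L2 here.
Ratio L1/L2 = 29/√287 ≈ 1.7118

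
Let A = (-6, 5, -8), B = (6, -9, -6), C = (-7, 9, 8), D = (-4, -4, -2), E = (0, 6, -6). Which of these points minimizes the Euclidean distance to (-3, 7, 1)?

Distances: d(A) ≈ 9.6954, d(B) ≈ 19.6469, d(C) ≈ 8.3066, d(D) ≈ 11.4455, d(E) ≈ 7.6811. Nearest: E = (0, 6, -6) with distance 7.6811.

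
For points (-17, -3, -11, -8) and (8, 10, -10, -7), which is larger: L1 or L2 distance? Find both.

L1 = |-17 - 8| + |-3 - 10| + |-11 - (-10)| + |-8 - (-7)| = 25 + 13 + 1 + 1 = 40
L2 = √(25² + 13² + 1² + 1²) = √796 ≈ 28.2135
L1 ≥ L2 always (equality iff movement is along one axis); L1 > L2 here.
Ratio L1/L2 = 40/√796 ≈ 1.4178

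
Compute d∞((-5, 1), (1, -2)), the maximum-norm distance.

max(|x_i - y_i|) = max(|-5 - 1|, |1 - (-2)|) = max(6, 3) = 6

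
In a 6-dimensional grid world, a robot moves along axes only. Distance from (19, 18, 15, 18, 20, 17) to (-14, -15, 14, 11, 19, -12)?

Σ|x_i - y_i| = |19 - (-14)| + |18 - (-15)| + |15 - 14| + |18 - 11| + |20 - 19| + |17 - (-12)| = 33 + 33 + 1 + 7 + 1 + 29 = 104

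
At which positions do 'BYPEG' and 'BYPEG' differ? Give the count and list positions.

Differing positions: none. Hamming distance = 0.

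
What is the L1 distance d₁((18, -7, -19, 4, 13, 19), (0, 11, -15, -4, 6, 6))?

Σ|x_i - y_i| = |18 - 0| + |-7 - 11| + |-19 - (-15)| + |4 - (-4)| + |13 - 6| + |19 - 6| = 18 + 18 + 4 + 8 + 7 + 13 = 68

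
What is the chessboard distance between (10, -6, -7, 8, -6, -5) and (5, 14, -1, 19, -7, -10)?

max(|x_i - y_i|) = max(|10 - 5|, |-6 - 14|, |-7 - (-1)|, |8 - 19|, |-6 - (-7)|, |-5 - (-10)|) = max(5, 20, 6, 11, 1, 5) = 20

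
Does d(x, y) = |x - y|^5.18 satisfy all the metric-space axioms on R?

No. d(x,y) = |x-y|^5.18 fails the triangle inequality since p = 5.18 > 1. Counterexample: x = 3, y = 6, z = 17. d(x,z) = |3 - 17|^5.18 = 14^5.18 ≈ 864854.8492, but d(x,y) + d(y,z) = 3^5.18 + 11^5.18 ≈ 296.1339 + 247978.5459 = 248274.6798. Since 864854.8492 > 248274.6798, the triangle inequality is violated.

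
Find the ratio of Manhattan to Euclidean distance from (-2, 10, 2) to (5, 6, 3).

L1 = |-2 - 5| + |10 - 6| + |2 - 3| = 7 + 4 + 1 = 12
L2 = √(7² + 4² + 1²) = √66 ≈ 8.124
L1 ≥ L2 always (equality iff movement is along one axis); L1 > L2 here.
Ratio L1/L2 = 12/√66 ≈ 1.4771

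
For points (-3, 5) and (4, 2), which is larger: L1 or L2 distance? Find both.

L1 = |-3 - 4| + |5 - 2| = 7 + 3 = 10
L2 = √(7² + 3²) = √58 ≈ 7.6158
L1 ≥ L2 always (equality iff movement is along one axis); L1 > L2 here.
Ratio L1/L2 = 10/√58 ≈ 1.3131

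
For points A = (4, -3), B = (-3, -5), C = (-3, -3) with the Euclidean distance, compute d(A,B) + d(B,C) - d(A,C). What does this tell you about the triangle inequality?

d(A,B) = √(7² + 2²) = √53 ≈ 7.2801, d(B,C) = √(0² + 2²) = √4 = 2, d(A,C) = √(7² + 0²) = √49 = 7.
d(A,B) + d(B,C) - d(A,C) = 7.2801 + 2 - 7 = 9.2801 - 7 = 2.2801 (to 4 decimal places). This is ≥ 0, so the triangle inequality holds for these points.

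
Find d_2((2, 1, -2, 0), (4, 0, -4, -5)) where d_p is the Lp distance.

(Σ|x_i - y_i|^2)^(1/2) = (|2 - 4|^2 + |1 - 0|^2 + |-2 - (-4)|^2 + |0 - (-5)|^2)^(1/2)
= (2^2 + 1^2 + 2^2 + 5^2)^(1/2) = (4 + 1 + 4 + 25)^(1/2) = (34)^(1/2) ≈ 5.831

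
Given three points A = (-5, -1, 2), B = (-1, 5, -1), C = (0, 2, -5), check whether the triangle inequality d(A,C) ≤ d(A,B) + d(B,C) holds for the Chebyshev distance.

d(A,B) = max(4, 6, 3) = 6, d(B,C) = max(1, 3, 4) = 4, d(A,C) = max(5, 3, 7) = 7.
d(A,C) = 7 ≤ 6 + 4 = 10. Triangle inequality is satisfied.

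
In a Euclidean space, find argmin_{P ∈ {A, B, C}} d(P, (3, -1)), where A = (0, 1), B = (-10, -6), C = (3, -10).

Distances: d(A) ≈ 3.6056, d(B) ≈ 13.9284, d(C) = 9. Nearest: A = (0, 1) with distance 3.6056.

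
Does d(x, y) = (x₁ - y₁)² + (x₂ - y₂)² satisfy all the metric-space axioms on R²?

No. The squared Euclidean distance fails the triangle inequality. Counterexample: x = (0, 0), y = (2, 5), z = (4, 10). d(x,z) = 4² + 10² = 116, but d(x,y) + d(y,z) = (2² + 5²) + (2² + 5²) = 29 + 29 = 58. Since 116 > 58, the triangle inequality is violated. (Note: √d, the ordinary Euclidean distance, IS a metric.)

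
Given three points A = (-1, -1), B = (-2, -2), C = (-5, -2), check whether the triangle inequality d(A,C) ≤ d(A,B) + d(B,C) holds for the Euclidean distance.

d(A,B) = √(1² + 1²) = √2 ≈ 1.4142, d(B,C) = √(3² + 0²) = √9 = 3, d(A,C) = √(4² + 1²) = √17 ≈ 4.1231.
d(A,C) ≈ 4.1231 ≤ 1.4142 + 3 = 4.4142. Triangle inequality is satisfied.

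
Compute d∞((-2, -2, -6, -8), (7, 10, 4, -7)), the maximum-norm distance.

max(|x_i - y_i|) = max(|-2 - 7|, |-2 - 10|, |-6 - 4|, |-8 - (-7)|) = max(9, 12, 10, 1) = 12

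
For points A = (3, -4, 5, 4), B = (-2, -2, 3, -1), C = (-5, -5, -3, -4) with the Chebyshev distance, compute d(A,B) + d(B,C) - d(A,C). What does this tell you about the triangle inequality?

d(A,B) = max(5, 2, 2, 5) = 5, d(B,C) = max(3, 3, 6, 3) = 6, d(A,C) = max(8, 1, 8, 8) = 8.
d(A,B) + d(B,C) - d(A,C) = 5 + 6 - 8 = 11 - 8 = 3. This is ≥ 0, so the triangle inequality holds for these points.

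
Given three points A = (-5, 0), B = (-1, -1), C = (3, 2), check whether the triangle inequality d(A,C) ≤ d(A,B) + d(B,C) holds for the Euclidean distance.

d(A,B) = √(4² + 1²) = √17 ≈ 4.1231, d(B,C) = √(4² + 3²) = √25 = 5, d(A,C) = √(8² + 2²) = √68 ≈ 8.2462.
d(A,C) ≈ 8.2462 ≤ 4.1231 + 5 = 9.1231. Triangle inequality is satisfied.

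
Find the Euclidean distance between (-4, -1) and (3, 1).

√(Σ(x_i - y_i)²) = √((-4 - 3)² + (-1 - 1)²)
= √((-7)² + (-2)²) = √(49 + 4) = √53 ≈ 7.2801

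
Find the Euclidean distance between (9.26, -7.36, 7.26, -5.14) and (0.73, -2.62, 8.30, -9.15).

√(Σ(x_i - y_i)²) = √((9.26 - 0.73)² + (-7.36 - (-2.62))² + (7.26 - 8.3)² + (-5.14 - (-9.15))²)
= √(8.53² + (-4.74)² + (-1.04)² + 4.01²) = √(72.7609 + 22.4676 + 1.0816 + 16.0801) = √112.3902 ≈ 10.6014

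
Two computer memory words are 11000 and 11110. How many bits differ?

Differing positions: 3, 4. Hamming distance = 2.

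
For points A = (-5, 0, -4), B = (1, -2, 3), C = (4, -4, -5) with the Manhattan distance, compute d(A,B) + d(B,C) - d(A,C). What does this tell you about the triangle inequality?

d(A,B) = 6 + 2 + 7 = 15, d(B,C) = 3 + 2 + 8 = 13, d(A,C) = 9 + 4 + 1 = 14.
d(A,B) + d(B,C) - d(A,C) = 15 + 13 - 14 = 28 - 14 = 14. This is ≥ 0, so the triangle inequality holds for these points.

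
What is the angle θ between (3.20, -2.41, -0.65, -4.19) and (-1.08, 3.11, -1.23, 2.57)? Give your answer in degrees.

With u = (3.20, -2.41, -0.65, -4.19), v = (-1.08, 3.11, -1.23, 2.57):
u·v = 3.2·(-1.08) + (-2.41)·3.11 + (-0.65)·(-1.23) + (-4.19)·2.57 = (-3.456) + (-7.4951) + 0.7995 + (-10.7683) = -20.9199.
|u| = √(3.2² + (-2.41)² + (-0.65)² + (-4.19)²) = √(10.24 + 5.8081 + 0.4225 + 17.5561) = √34.0267, |v| = √((-1.08)² + 3.11² + (-1.23)² + 2.57²) = √(1.1664 + 9.6721 + 1.5129 + 6.6049) = √18.9563.
cos θ = (u·v)/(|u||v|) = -20.9199/(√34.0267·√18.9563) ≈ -0.823707
θ = arccos(-0.823707) ≈ 145.46°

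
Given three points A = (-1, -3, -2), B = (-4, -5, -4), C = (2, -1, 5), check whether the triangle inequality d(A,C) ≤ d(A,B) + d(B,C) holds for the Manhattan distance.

d(A,B) = 3 + 2 + 2 = 7, d(B,C) = 6 + 4 + 9 = 19, d(A,C) = 3 + 2 + 7 = 12.
d(A,C) = 12 ≤ 7 + 19 = 26. Triangle inequality is satisfied.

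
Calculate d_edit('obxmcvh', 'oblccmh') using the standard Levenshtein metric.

Let D[i][j] be the edit distance between the first i characters of 'obxmcvh' and the first j characters of 'oblccmh', with D[i][0] = i, D[0][j] = j, and D[i][j] = D[i-1][j-1] if the characters match, else 1 + min(D[i-1][j], D[i][j-1], D[i-1][j-1]). Filling the table (rows: prefixes of 'obxmcvh', columns: prefixes of 'oblccmh'):
     ε  o  b  l  c  c  m  h
  ε  0  1  2  3  4  5  6  7
  o  1  0  1  2  3  4  5  6
  b  2  1  0  1  2  3  4  5
  x  3  2  1  1  2  3  4  5
  m  4  3  2  2  2  3  3  4
  c  5  4  3  3  2  2  3  4
  v  6  5  4  4  3  3  3  4
  h  7  6  5  5  4  4  4  3
The bottom-right entry gives D[7][7] = 3, so no sequence of fewer than 3 edits works. Backtracking through the table gives one optimal edit sequence (3 edits):
  obxmcvh → oblmcvh (sub x→l @3)
  oblmcvh → oblccvh (sub m→c @4)
  oblccvh → oblccmh (sub v→m @6)
Edit distance = 3.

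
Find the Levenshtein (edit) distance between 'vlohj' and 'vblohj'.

Let D[i][j] be the edit distance between the first i characters of 'vlohj' and the first j characters of 'vblohj', with D[i][0] = i, D[0][j] = j, and D[i][j] = D[i-1][j-1] if the characters match, else 1 + min(D[i-1][j], D[i][j-1], D[i-1][j-1]). Filling the table (rows: prefixes of 'vlohj', columns: prefixes of 'vblohj'):
     ε  v  b  l  o  h  j
  ε  0  1  2  3  4  5  6
  v  1  0  1  2  3  4  5
  l  2  1  1  1  2  3  4
  o  3  2  2  2  1  2  3
  h  4  3  3  3  2  1  2
  j  5  4  4  4  3  2  1
The bottom-right entry gives D[5][6] = 1, so no sequence of fewer than 1 edit works. Backtracking through the table gives one optimal edit sequence (1 edit):
  vlohj → vblohj (ins b @2)
Edit distance = 1.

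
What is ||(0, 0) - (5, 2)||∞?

max(|x_i - y_i|) = max(|0 - 5|, |0 - 2|) = max(5, 2) = 5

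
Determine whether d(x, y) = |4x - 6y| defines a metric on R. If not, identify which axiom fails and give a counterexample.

No. d fails symmetry: d(9, 2) = |4·9 - 6·2| = |24| = 24, but d(2, 9) = |4·2 - 6·9| = |-46| = 46. Since 24 ≠ 46, d(x,y) ≠ d(y,x) in general.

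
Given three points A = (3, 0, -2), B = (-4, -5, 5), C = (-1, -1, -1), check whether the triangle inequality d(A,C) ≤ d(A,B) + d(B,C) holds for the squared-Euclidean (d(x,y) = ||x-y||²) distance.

d(A,B) = 7² + 5² + 7² = 123, d(B,C) = 3² + 4² + 6² = 61, d(A,C) = 4² + 1² + 1² = 18.
d(A,C) = 18 ≤ 123 + 61 = 184. Triangle inequality is satisfied.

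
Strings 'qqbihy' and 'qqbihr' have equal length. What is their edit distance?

Let D[i][j] be the edit distance between the first i characters of 'qqbihy' and the first j characters of 'qqbihr', with D[i][0] = i, D[0][j] = j, and D[i][j] = D[i-1][j-1] if the characters match, else 1 + min(D[i-1][j], D[i][j-1], D[i-1][j-1]). Filling the table (rows: prefixes of 'qqbihy', columns: prefixes of 'qqbihr'):
     ε  q  q  b  i  h  r
  ε  0  1  2  3  4  5  6
  q  1  0  1  2  3  4  5
  q  2  1  0  1  2  3  4
  b  3  2  1  0  1  2  3
  i  4  3  2  1  0  1  2
  h  5  4  3  2  1  0  1
  y  6  5  4  3  2  1  1
The bottom-right entry gives D[6][6] = 1, so no sequence of fewer than 1 edit works. Backtracking through the table gives one optimal edit sequence (1 edit):
  qqbihy → qqbihr (sub y→r @6)
Edit distance = 1.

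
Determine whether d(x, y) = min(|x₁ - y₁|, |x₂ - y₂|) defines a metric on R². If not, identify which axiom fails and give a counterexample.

No. d fails identity of indiscernibles: take x = (-5, 0) and y = (-5, 1). Then d(x,y) = min(|-5 - (-5)|, |0 - 1|) = min(0, 1) = 0, yet x ≠ y.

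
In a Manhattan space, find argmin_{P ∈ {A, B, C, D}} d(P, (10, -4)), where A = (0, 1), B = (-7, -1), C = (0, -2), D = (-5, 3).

Distances: d(A) = 15, d(B) = 20, d(C) = 12, d(D) = 22. Nearest: C = (0, -2) with distance 12.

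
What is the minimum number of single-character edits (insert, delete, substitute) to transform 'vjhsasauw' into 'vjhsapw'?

Let D[i][j] be the edit distance between the first i characters of 'vjhsasauw' and the first j characters of 'vjhsapw', with D[i][0] = i, D[0][j] = j, and D[i][j] = D[i-1][j-1] if the characters match, else 1 + min(D[i-1][j], D[i][j-1], D[i-1][j-1]). Filling the table (rows: prefixes of 'vjhsasauw', columns: prefixes of 'vjhsapw'):
     ε  v  j  h  s  a  p  w
  ε  0  1  2  3  4  5  6  7
  v  1  0  1  2  3  4  5  6
  j  2  1  0  1  2  3  4  5
  h  3  2  1  0  1  2  3  4
  s  4  3  2  1  0  1  2  3
  a  5  4  3  2  1  0  1  2
  s  6  5  4  3  2  1  1  2
  a  7  6  5  4  3  2  2  2
  u  8  7  6  5  4  3  3  3
  w  9  8  7  6  5  4  4  3
The bottom-right entry gives D[9][7] = 3, so no sequence of fewer than 3 edits works. Backtracking through the table gives one optimal edit sequence (3 edits):
  vjhsasauw → vjhasauw (del s @4)
  vjhasauw → vjhsauw (del a @4)
  vjhsauw → vjhsapw (sub u→p @6)
Edit distance = 3.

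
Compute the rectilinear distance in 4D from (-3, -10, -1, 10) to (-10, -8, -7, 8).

Σ|x_i - y_i| = |-3 - (-10)| + |-10 - (-8)| + |-1 - (-7)| + |10 - 8| = 7 + 2 + 6 + 2 = 17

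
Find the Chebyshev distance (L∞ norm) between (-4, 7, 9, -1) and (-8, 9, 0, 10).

max(|x_i - y_i|) = max(|-4 - (-8)|, |7 - 9|, |9 - 0|, |-1 - 10|) = max(4, 2, 9, 11) = 11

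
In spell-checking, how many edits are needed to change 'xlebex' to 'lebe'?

Let D[i][j] be the edit distance between the first i characters of 'xlebex' and the first j characters of 'lebe', with D[i][0] = i, D[0][j] = j, and D[i][j] = D[i-1][j-1] if the characters match, else 1 + min(D[i-1][j], D[i][j-1], D[i-1][j-1]). Filling the table (rows: prefixes of 'xlebex', columns: prefixes of 'lebe'):
     ε  l  e  b  e
  ε  0  1  2  3  4
  x  1  1  2  3  4
  l  2  1  2  3  4
  e  3  2  1  2  3
  b  4  3  2  1  2
  e  5  4  3  2  1
  x  6  5  4  3  2
The bottom-right entry gives D[6][4] = 2, so no sequence of fewer than 2 edits works. Backtracking through the table gives one optimal edit sequence (2 edits):
  xlebex → lebex (del x @1)
  lebex → lebe (del x @5)
Edit distance = 2.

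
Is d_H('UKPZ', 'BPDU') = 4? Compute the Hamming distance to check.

Differing positions: 1, 2, 3, 4. Hamming distance = 4, so the claim is true.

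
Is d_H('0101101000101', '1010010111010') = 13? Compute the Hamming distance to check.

Differing positions: 1, 2, 3, 4, 5, 6, 7, 8, 9, 10, 11, 12, 13. Hamming distance = 13, so the claim is true.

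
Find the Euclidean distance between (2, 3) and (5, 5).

√(Σ(x_i - y_i)²) = √((2 - 5)² + (3 - 5)²)
= √((-3)² + (-2)²) = √(9 + 4) = √13 ≈ 3.6056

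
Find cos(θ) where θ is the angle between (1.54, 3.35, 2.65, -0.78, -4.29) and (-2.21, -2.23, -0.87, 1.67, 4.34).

With u = (1.54, 3.35, 2.65, -0.78, -4.29), v = (-2.21, -2.23, -0.87, 1.67, 4.34):
u·v = 1.54·(-2.21) + 3.35·(-2.23) + 2.65·(-0.87) + (-0.78)·1.67 + (-4.29)·4.34 = (-3.4034) + (-7.4705) + (-2.3055) + (-1.3026) + (-18.6186) = -33.1006.
|u| = √(1.54² + 3.35² + 2.65² + (-0.78)² + (-4.29)²) = √(2.3716 + 11.2225 + 7.0225 + 0.6084 + 18.4041) = √39.6291, |v| = √((-2.21)² + (-2.23)² + (-0.87)² + 1.67² + 4.34²) = √(4.8841 + 4.9729 + 0.7569 + 2.7889 + 18.8356) = √32.2384.
cos θ = (u·v)/(|u||v|) = -33.1006/(√39.6291·√32.2384) ≈ -0.9261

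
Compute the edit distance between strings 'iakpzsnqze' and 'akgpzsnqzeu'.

Let D[i][j] be the edit distance between the first i characters of 'iakpzsnqze' and the first j characters of 'akgpzsnqzeu', with D[i][0] = i, D[0][j] = j, and D[i][j] = D[i-1][j-1] if the characters match, else 1 + min(D[i-1][j], D[i][j-1], D[i-1][j-1]). Filling the table (rows: prefixes of 'iakpzsnqze', columns: prefixes of 'akgpzsnqzeu'):
     ε  a  k  g  p  z  s  n  q  z  e  u
  ε  0  1  2  3  4  5  6  7  8  9 10 11
  i  1  1  2  3  4  5  6  7  8  9 10 11
  a  2  1  2  3  4  5  6  7  8  9 10 11
  k  3  2  1  2  3  4  5  6  7  8  9 10
  p  4  3  2  2  2  3  4  5  6  7  8  9
  z  5  4  3  3  3  2  3  4  5  6  7  8
  s  6  5  4  4  4  3  2  3  4  5  6  7
  n  7  6  5  5  5  4  3  2  3  4  5  6
  q  8  7  6  6  6  5  4  3  2  3  4  5
  z  9  8  7  7  7  6  5  4  3  2  3  4
  e 10  9  8  8  8  7  6  5  4  3  2  3
The bottom-right entry gives D[10][11] = 3, so no sequence of fewer than 3 edits works. Backtracking through the table gives one optimal edit sequence (3 edits):
  iakpzsnqze → akpzsnqze (del i @1)
  akpzsnqze → akgpzsnqze (ins g @3)
  akgpzsnqze → akgpzsnqzeu (ins u @11)
Edit distance = 3.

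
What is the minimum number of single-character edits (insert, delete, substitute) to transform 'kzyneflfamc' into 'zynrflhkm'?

Let D[i][j] be the edit distance between the first i characters of 'kzyneflfamc' and the first j characters of 'zynrflhkm', with D[i][0] = i, D[0][j] = j, and D[i][j] = D[i-1][j-1] if the characters match, else 1 + min(D[i-1][j], D[i][j-1], D[i-1][j-1]). Filling the table (rows: prefixes of 'kzyneflfamc', columns: prefixes of 'zynrflhkm'):
     ε  z  y  n  r  f  l  h  k  m
  ε  0  1  2  3  4  5  6  7  8  9
  k  1  1  2  3  4  5  6  7  7  8
  z  2  1  2  3  4  5  6  7  8  8
  y  3  2  1  2  3  4  5  6  7  8
  n  4  3  2  1  2  3  4  5  6  7
  e  5  4  3  2  2  3  4  5  6  7
  f  6  5  4  3  3  2  3  4  5  6
  l  7  6  5  4  4  3  2  3  4  5
  f  8  7  6  5  5  4  3  3  4  5
  a  9  8  7  6  6  5  4  4  4  5
  m 10  9  8  7  7  6  5  5  5  4
  c 11 10  9  8  8  7  6  6  6  5
The bottom-right entry gives D[11][9] = 5, so no sequence of fewer than 5 edits works. Backtracking through the table gives one optimal edit sequence (5 edits):
  kzyneflfamc → zyneflfamc (del k @1)
  zyneflfamc → zynrflfamc (sub e→r @4)
  zynrflfamc → zynrflhamc (sub f→h @7)
  zynrflhamc → zynrflhkmc (sub a→k @8)
  zynrflhkmc → zynrflhkm (del c @10)
Edit distance = 5.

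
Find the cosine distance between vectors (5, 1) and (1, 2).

With u = (5, 1), v = (1, 2):
u·v = 5·1 + 1·2 = 5 + 2 = 7.
|u| = √(5² + 1²) = √26, |v| = √(1² + 2²) = √5, so |u||v| = √(26·5) = √130.
cos θ = (u·v)/(|u||v|) = 7/√130 ≈ 0.6139
Cosine distance = 1 - cos θ ≈ 1 - 0.6139 = 0.3861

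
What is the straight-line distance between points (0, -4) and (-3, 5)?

√(Σ(x_i - y_i)²) = √((0 - (-3))² + (-4 - 5)²)
= √(3² + (-9)²) = √(9 + 81) = √90 ≈ 9.4868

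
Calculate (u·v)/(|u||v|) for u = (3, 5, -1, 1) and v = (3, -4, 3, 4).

With u = (3, 5, -1, 1), v = (3, -4, 3, 4):
u·v = 3·3 + 5·(-4) + (-1)·3 + 1·4 = 9 + (-20) + (-3) + 4 = -10.
|u| = √(3² + 5² + (-1)² + 1²) = √36, |v| = √(3² + (-4)² + 3² + 4²) = √50, so |u||v| = √(36·50) = √1800.
cos θ = (u·v)/(|u||v|) = -10/√1800 ≈ -0.2357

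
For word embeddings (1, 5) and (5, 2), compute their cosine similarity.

With u = (1, 5), v = (5, 2):
u·v = 1·5 + 5·2 = 5 + 10 = 15.
|u| = √(1² + 5²) = √26, |v| = √(5² + 2²) = √29, so |u||v| = √(26·29) = √754.
cos θ = (u·v)/(|u||v|) = 15/√754 ≈ 0.5463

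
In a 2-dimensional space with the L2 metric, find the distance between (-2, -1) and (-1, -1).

(Σ|x_i - y_i|^2)^(1/2) = (|-2 - (-1)|^2 + |-1 - (-1)|^2)^(1/2)
= (1^2 + 0^2)^(1/2) = (1 + 0)^(1/2) = (1)^(1/2) = 1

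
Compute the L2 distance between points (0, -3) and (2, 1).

(Σ|x_i - y_i|^2)^(1/2) = (|0 - 2|^2 + |-3 - 1|^2)^(1/2)
= (2^2 + 4^2)^(1/2) = (4 + 16)^(1/2) = (20)^(1/2) ≈ 4.4721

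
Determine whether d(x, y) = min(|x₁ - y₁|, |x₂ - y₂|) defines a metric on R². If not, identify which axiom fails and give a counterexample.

No. d fails identity of indiscernibles: take x = (0, 0) and y = (0, 9). Then d(x,y) = min(|0 - 0|, |0 - 9|) = min(0, 9) = 0, yet x ≠ y.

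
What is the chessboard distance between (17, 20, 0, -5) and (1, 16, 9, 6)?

max(|x_i - y_i|) = max(|17 - 1|, |20 - 16|, |0 - 9|, |-5 - 6|) = max(16, 4, 9, 11) = 16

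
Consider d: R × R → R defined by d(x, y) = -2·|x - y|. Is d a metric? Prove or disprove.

No. With c = -2 < 0, d fails non-negativity: d(1, 3) = -2·|1 - 3| = -2·2 = -4 < 0.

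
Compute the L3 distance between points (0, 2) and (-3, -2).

(Σ|x_i - y_i|^3)^(1/3) = (|0 - (-3)|^3 + |2 - (-2)|^3)^(1/3)
= (3^3 + 4^3)^(1/3) = (27 + 64)^(1/3) = (91)^(1/3) ≈ 4.4979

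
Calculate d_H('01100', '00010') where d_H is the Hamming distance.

Differing positions: 2, 3, 4. Hamming distance = 3.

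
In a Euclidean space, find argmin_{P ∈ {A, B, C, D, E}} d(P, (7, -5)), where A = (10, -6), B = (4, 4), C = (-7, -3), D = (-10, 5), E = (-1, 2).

Distances: d(A) ≈ 3.1623, d(B) ≈ 9.4868, d(C) ≈ 14.1421, d(D) ≈ 19.7231, d(E) ≈ 10.6301. Nearest: A = (10, -6) with distance 3.1623.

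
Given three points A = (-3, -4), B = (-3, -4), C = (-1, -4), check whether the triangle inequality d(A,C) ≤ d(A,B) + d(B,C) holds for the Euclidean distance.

d(A,B) = √(0² + 0²) = √0 = 0, d(B,C) = √(2² + 0²) = √4 = 2, d(A,C) = √(2² + 0²) = √4 = 2.
d(A,C) = 2 ≤ 0 + 2 = 2. Triangle inequality is satisfied.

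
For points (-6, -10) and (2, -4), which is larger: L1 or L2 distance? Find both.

L1 = |-6 - 2| + |-10 - (-4)| = 8 + 6 = 14
L2 = √(8² + 6²) = √100 = 10
L1 ≥ L2 always (equality iff movement is along one axis); L1 > L2 here.
Ratio L1/L2 = 14/10 = 1.4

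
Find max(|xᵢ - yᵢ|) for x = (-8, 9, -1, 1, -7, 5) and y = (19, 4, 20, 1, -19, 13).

max(|x_i - y_i|) = max(|-8 - 19|, |9 - 4|, |-1 - 20|, |1 - 1|, |-7 - (-19)|, |5 - 13|) = max(27, 5, 21, 0, 12, 8) = 27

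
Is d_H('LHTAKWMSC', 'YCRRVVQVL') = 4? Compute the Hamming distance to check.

Differing positions: 1, 2, 3, 4, 5, 6, 7, 8, 9. Hamming distance = 9, so the claim that d_H = 4 is false.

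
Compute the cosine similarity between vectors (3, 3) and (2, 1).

With u = (3, 3), v = (2, 1):
u·v = 3·2 + 3·1 = 6 + 3 = 9.
|u| = √(3² + 3²) = √18, |v| = √(2² + 1²) = √5, so |u||v| = √(18·5) = √90.
cos θ = (u·v)/(|u||v|) = 9/√90 ≈ 0.9487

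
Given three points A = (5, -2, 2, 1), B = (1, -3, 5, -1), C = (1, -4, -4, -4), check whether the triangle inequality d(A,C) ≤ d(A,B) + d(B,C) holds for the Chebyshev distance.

d(A,B) = max(4, 1, 3, 2) = 4, d(B,C) = max(0, 1, 9, 3) = 9, d(A,C) = max(4, 2, 6, 5) = 6.
d(A,C) = 6 ≤ 4 + 9 = 13. Triangle inequality is satisfied.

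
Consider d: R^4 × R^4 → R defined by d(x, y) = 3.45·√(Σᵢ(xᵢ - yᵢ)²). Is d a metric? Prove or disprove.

Yes. The L2 (Euclidean) norm induces a metric on R^4, and multiplying a metric by a positive constant 3.45 > 0 preserves all four axioms: non-negativity (3.45·||x-y|| ≥ 0), identity (3.45·||x-y|| = 0 ⟺ ||x-y|| = 0 ⟺ x = y), symmetry (||x-y|| = ||y-x||), and the triangle inequality (3.45·||x-z|| ≤ 3.45·||x-y|| + 3.45·||y-z||). So d is a metric.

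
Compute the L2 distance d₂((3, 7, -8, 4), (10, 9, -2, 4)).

√(Σ(x_i - y_i)²) = √((3 - 10)² + (7 - 9)² + (-8 - (-2))² + (4 - 4)²)
= √((-7)² + (-2)² + (-6)² + 0²) = √(49 + 4 + 36 + 0) = √89 ≈ 9.434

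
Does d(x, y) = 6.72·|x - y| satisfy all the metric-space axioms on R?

Yes. Since |x - y| is a metric on R and 6.72 > 0, the positive scalar multiple 6.72·|x - y| is also a metric: scaling by a positive constant preserves non-negativity, identity (d=0 ⟺ |x-y|=0 ⟺ x=y), symmetry, and the triangle inequality.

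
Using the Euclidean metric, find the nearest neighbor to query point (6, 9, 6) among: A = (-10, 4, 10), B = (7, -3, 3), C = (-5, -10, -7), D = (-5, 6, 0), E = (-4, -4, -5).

Distances: d(A) ≈ 17.2337, d(B) ≈ 12.4097, d(C) ≈ 25.5147, d(D) ≈ 12.8841, d(E) ≈ 19.7484. Nearest: B = (7, -3, 3) with distance 12.4097.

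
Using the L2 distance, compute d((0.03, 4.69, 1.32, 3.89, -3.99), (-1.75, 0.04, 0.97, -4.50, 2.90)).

(Σ|x_i - y_i|^2)^(1/2) = (|0.03 - (-1.75)|^2 + |4.69 - 0.04|^2 + |1.32 - 0.97|^2 + |3.89 - (-4.5)|^2 + |-3.99 - 2.9|^2)^(1/2)
= (1.78^2 + 4.65^2 + 0.35^2 + 8.39^2 + 6.89^2)^(1/2) = (3.1684 + 21.6225 + 0.1225 + 70.3921 + 47.4721)^(1/2) = (142.7776)^(1/2) ≈ 11.949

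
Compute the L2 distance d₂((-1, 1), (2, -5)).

√(Σ(x_i - y_i)²) = √((-1 - 2)² + (1 - (-5))²)
= √((-3)² + 6²) = √(9 + 36) = √45 ≈ 6.7082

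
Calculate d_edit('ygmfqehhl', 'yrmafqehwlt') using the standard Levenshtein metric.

Let D[i][j] be the edit distance between the first i characters of 'ygmfqehhl' and the first j characters of 'yrmafqehwlt', with D[i][0] = i, D[0][j] = j, and D[i][j] = D[i-1][j-1] if the characters match, else 1 + min(D[i-1][j], D[i][j-1], D[i-1][j-1]). Filling the table (rows: prefixes of 'ygmfqehhl', columns: prefixes of 'yrmafqehwlt'):
     ε  y  r  m  a  f  q  e  h  w  l  t
  ε  0  1  2  3  4  5  6  7  8  9 10 11
  y  1  0  1  2  3  4  5  6  7  8  9 10
  g  2  1  1  2  3  4  5  6  7  8  9 10
  m  3  2  2  1  2  3  4  5  6  7  8  9
  f  4  3  3  2  2  2  3  4  5  6  7  8
  q  5  4  4  3  3  3  2  3  4  5  6  7
  e  6  5  5  4  4  4  3  2  3  4  5  6
  h  7  6  6  5  5  5  4  3  2  3  4  5
  h  8  7  7  6  6  6  5  4  3  3  4  5
  l  9  8  8  7  7  7  6  5  4  4  3  4
The bottom-right entry gives D[9][11] = 4, so no sequence of fewer than 4 edits works. Backtracking through the table gives one optimal edit sequence (4 edits):
  ygmfqehhl → yrmfqehhl (sub g→r @2)
  yrmfqehhl → yrmafqehhl (ins a @4)
  yrmafqehhl → yrmafqehwl (sub h→w @9)
  yrmafqehwl → yrmafqehwlt (ins t @11)
Edit distance = 4.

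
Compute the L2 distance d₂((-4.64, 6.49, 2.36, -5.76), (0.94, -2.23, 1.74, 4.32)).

√(Σ(x_i - y_i)²) = √((-4.64 - 0.94)² + (6.49 - (-2.23))² + (2.36 - 1.74)² + (-5.76 - 4.32)²)
= √((-5.58)² + 8.72² + 0.62² + (-10.08)²) = √(31.1364 + 76.0384 + 0.3844 + 101.6064) = √209.1656 ≈ 14.4626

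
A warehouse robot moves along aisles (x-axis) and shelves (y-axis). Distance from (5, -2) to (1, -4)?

Σ|x_i - y_i| = |5 - 1| + |-2 - (-4)| = 4 + 2 = 6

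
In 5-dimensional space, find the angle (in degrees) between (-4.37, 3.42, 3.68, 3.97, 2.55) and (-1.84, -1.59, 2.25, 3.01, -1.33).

With u = (-4.37, 3.42, 3.68, 3.97, 2.55), v = (-1.84, -1.59, 2.25, 3.01, -1.33):
u·v = (-4.37)·(-1.84) + 3.42·(-1.59) + 3.68·2.25 + 3.97·3.01 + 2.55·(-1.33) = 8.0408 + (-5.4378) + 8.28 + 11.9497 + (-3.3915) = 19.4412.
|u| = √((-4.37)² + 3.42² + 3.68² + 3.97² + 2.55²) = √(19.0969 + 11.6964 + 13.5424 + 15.7609 + 6.5025) = √66.5991, |v| = √((-1.84)² + (-1.59)² + 2.25² + 3.01² + (-1.33)²) = √(3.3856 + 2.5281 + 5.0625 + 9.0601 + 1.7689) = √21.8052.
cos θ = (u·v)/(|u||v|) = 19.4412/(√66.5991·√21.8052) ≈ 0.510163
θ = arccos(0.510163) ≈ 59.33°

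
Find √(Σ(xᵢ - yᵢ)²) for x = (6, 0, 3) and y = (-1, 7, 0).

√(Σ(x_i - y_i)²) = √((6 - (-1))² + (0 - 7)² + (3 - 0)²)
= √(7² + (-7)² + 3²) = √(49 + 49 + 9) = √107 ≈ 10.3441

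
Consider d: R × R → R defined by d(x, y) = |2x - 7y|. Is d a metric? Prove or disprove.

No. d fails symmetry: d(3, 6) = |2·3 - 7·6| = |-36| = 36, but d(6, 3) = |2·6 - 7·3| = |-9| = 9. Since 36 ≠ 9, d(x,y) ≠ d(y,x) in general.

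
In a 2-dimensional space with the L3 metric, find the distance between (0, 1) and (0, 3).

(Σ|x_i - y_i|^3)^(1/3) = (|0 - 0|^3 + |1 - 3|^3)^(1/3)
= (0^3 + 2^3)^(1/3) = (0 + 8)^(1/3) = (8)^(1/3) = 2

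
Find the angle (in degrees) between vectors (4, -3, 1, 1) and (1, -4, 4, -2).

With u = (4, -3, 1, 1), v = (1, -4, 4, -2):
u·v = 4·1 + (-3)·(-4) + 1·4 + 1·(-2) = 4 + 12 + 4 + (-2) = 18.
|u| = √(4² + (-3)² + 1² + 1²) = √27, |v| = √(1² + (-4)² + 4² + (-2)²) = √37, so |u||v| = √(27·37) = √999.
cos θ = (u·v)/(|u||v|) = 18/√999 ≈ 0.569495
θ = arccos(0.569495) ≈ 55.28°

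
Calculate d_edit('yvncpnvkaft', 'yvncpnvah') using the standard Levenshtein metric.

Let D[i][j] be the edit distance between the first i characters of 'yvncpnvkaft' and the first j characters of 'yvncpnvah', with D[i][0] = i, D[0][j] = j, and D[i][j] = D[i-1][j-1] if the characters match, else 1 + min(D[i-1][j], D[i][j-1], D[i-1][j-1]). Filling the table (rows: prefixes of 'yvncpnvkaft', columns: prefixes of 'yvncpnvah'):
     ε  y  v  n  c  p  n  v  a  h
  ε  0  1  2  3  4  5  6  7  8  9
  y  1  0  1  2  3  4  5  6  7  8
  v  2  1  0  1  2  3  4  5  6  7
  n  3  2  1  0  1  2  3  4  5  6
  c  4  3  2  1  0  1  2  3  4  5
  p  5  4  3  2  1  0  1  2  3  4
  n  6  5  4  3  2  1  0  1  2  3
  v  7  6  5  4  3  2  1  0  1  2
  k  8  7  6  5  4  3  2  1  1  2
  a  9  8  7  6  5  4  3  2  1  2
  f 10  9  8  7  6  5  4  3  2  2
  t 11 10  9  8  7  6  5  4  3  3
The bottom-right entry gives D[11][9] = 3, so no sequence of fewer than 3 edits works. Backtracking through the table gives one optimal edit sequence (3 edits):
  yvncpnvkaft → yvncpnvaft (del k @8)
  yvncpnvaft → yvncpnvat (del f @9)
  yvncpnvat → yvncpnvah (sub t→h @9)
Edit distance = 3.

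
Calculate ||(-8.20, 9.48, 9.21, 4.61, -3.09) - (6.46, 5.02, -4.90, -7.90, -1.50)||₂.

√(Σ(x_i - y_i)²) = √((-8.2 - 6.46)² + (9.48 - 5.02)² + (9.21 - (-4.9))² + (4.61 - (-7.9))² + (-3.09 - (-1.5))²)
= √((-14.66)² + 4.46² + 14.11² + 12.51² + (-1.59)²) = √(214.9156 + 19.8916 + 199.0921 + 156.5001 + 2.5281) = √592.9275 ≈ 24.3501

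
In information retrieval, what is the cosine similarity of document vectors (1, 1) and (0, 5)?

With u = (1, 1), v = (0, 5):
u·v = 1·0 + 1·5 = 0 + 5 = 5.
|u| = √(1² + 1²) = √2, |v| = √(0² + 5²) = √25, so |u||v| = √(2·25) = √50.
cos θ = (u·v)/(|u||v|) = 5/√50 ≈ 0.7071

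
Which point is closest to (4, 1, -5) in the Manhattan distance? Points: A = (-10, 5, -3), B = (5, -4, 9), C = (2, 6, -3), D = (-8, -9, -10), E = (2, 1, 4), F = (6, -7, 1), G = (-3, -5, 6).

Distances: d(A) = 20, d(B) = 20, d(C) = 9, d(D) = 27, d(E) = 11, d(F) = 16, d(G) = 24. Nearest: C = (2, 6, -3) with distance 9.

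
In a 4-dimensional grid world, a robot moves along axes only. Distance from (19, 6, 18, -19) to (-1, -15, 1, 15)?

Σ|x_i - y_i| = |19 - (-1)| + |6 - (-15)| + |18 - 1| + |-19 - 15| = 20 + 21 + 17 + 34 = 92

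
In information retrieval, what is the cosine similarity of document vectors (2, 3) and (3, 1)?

With u = (2, 3), v = (3, 1):
u·v = 2·3 + 3·1 = 6 + 3 = 9.
|u| = √(2² + 3²) = √13, |v| = √(3² + 1²) = √10, so |u||v| = √(13·10) = √130.
cos θ = (u·v)/(|u||v|) = 9/√130 ≈ 0.7894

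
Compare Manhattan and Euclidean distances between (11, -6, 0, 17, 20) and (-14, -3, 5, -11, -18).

L1 = |11 - (-14)| + |-6 - (-3)| + |0 - 5| + |17 - (-11)| + |20 - (-18)| = 25 + 3 + 5 + 28 + 38 = 99
L2 = √(25² + 3² + 5² + 28² + 38²) = √2887 ≈ 53.7308
L1 ≥ L2 always (equality iff movement is along one axis); L1 > L2 here.
Ratio L1/L2 = 99/√2887 ≈ 1.8425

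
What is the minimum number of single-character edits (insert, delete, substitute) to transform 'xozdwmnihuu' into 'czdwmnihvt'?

Let D[i][j] be the edit distance between the first i characters of 'xozdwmnihuu' and the first j characters of 'czdwmnihvt', with D[i][0] = i, D[0][j] = j, and D[i][j] = D[i-1][j-1] if the characters match, else 1 + min(D[i-1][j], D[i][j-1], D[i-1][j-1]). Filling the table (rows: prefixes of 'xozdwmnihuu', columns: prefixes of 'czdwmnihvt'):
     ε  c  z  d  w  m  n  i  h  v  t
  ε  0  1  2  3  4  5  6  7  8  9 10
  x  1  1  2  3  4  5  6  7  8  9 10
  o  2  2  2  3  4  5  6  7  8  9 10
  z  3  3  2  3  4  5  6  7  8  9 10
  d  4  4  3  2  3  4  5  6  7  8  9
  w  5  5  4  3  2  3  4  5  6  7  8
  m  6  6  5  4  3  2  3  4  5  6  7
  n  7  7  6  5  4  3  2  3  4  5  6
  i  8  8  7  6  5  4  3  2  3  4  5
  h  9  9  8  7  6  5  4  3  2  3  4
  u 10 10  9  8  7  6  5  4  3  3  4
  u 11 11 10  9  8  7  6  5  4  4  4
The bottom-right entry gives D[11][10] = 4, so no sequence of fewer than 4 edits works. Backtracking through the table gives one optimal edit sequence (4 edits):
  xozdwmnihuu → ozdwmnihuu (del x @1)
  ozdwmnihuu → czdwmnihuu (sub o→c @1)
  czdwmnihuu → czdwmnihvu (sub u→v @9)
  czdwmnihvu → czdwmnihvt (sub u→t @10)
Edit distance = 4.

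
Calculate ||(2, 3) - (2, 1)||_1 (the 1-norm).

Σ|x_i - y_i| = |2 - 2| + |3 - 1| = 0 + 2 = 2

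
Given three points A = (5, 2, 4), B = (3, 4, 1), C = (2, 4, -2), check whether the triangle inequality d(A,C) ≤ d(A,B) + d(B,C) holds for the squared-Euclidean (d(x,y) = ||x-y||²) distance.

d(A,B) = 2² + 2² + 3² = 17, d(B,C) = 1² + 0² + 3² = 10, d(A,C) = 3² + 2² + 6² = 49.
d(A,C) = 49 > 17 + 10 = 27. Triangle inequality is VIOLATED. (Squared-Euclidean is not a metric — this is a counterexample.)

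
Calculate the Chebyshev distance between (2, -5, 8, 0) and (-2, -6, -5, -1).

max(|x_i - y_i|) = max(|2 - (-2)|, |-5 - (-6)|, |8 - (-5)|, |0 - (-1)|) = max(4, 1, 13, 1) = 13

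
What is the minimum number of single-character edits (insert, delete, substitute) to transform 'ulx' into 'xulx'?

Let D[i][j] be the edit distance between the first i characters of 'ulx' and the first j characters of 'xulx', with D[i][0] = i, D[0][j] = j, and D[i][j] = D[i-1][j-1] if the characters match, else 1 + min(D[i-1][j], D[i][j-1], D[i-1][j-1]). Filling the table (rows: prefixes of 'ulx', columns: prefixes of 'xulx'):
     ε  x  u  l  x
  ε  0  1  2  3  4
  u  1  1  1  2  3
  l  2  2  2  1  2
  x  3  2  3  2  1
The bottom-right entry gives D[3][4] = 1, so no sequence of fewer than 1 edit works. Backtracking through the table gives one optimal edit sequence (1 edit):
  ulx → xulx (ins x @1)
Edit distance = 1.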